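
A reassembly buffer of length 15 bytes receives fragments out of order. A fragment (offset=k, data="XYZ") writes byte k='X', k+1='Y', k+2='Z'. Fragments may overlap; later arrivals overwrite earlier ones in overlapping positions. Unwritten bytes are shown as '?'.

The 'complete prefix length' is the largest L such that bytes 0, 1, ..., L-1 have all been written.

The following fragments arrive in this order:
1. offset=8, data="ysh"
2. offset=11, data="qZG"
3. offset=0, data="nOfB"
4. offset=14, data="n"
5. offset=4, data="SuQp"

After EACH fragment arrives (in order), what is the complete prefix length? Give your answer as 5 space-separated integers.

Answer: 0 0 4 4 15

Derivation:
Fragment 1: offset=8 data="ysh" -> buffer=????????ysh???? -> prefix_len=0
Fragment 2: offset=11 data="qZG" -> buffer=????????yshqZG? -> prefix_len=0
Fragment 3: offset=0 data="nOfB" -> buffer=nOfB????yshqZG? -> prefix_len=4
Fragment 4: offset=14 data="n" -> buffer=nOfB????yshqZGn -> prefix_len=4
Fragment 5: offset=4 data="SuQp" -> buffer=nOfBSuQpyshqZGn -> prefix_len=15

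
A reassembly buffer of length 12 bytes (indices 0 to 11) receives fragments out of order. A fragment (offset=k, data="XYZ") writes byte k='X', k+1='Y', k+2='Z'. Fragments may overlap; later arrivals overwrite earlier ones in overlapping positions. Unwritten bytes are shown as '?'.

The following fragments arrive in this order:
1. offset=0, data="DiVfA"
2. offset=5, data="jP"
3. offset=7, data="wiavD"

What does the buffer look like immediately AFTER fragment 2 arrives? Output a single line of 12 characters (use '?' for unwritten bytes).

Fragment 1: offset=0 data="DiVfA" -> buffer=DiVfA???????
Fragment 2: offset=5 data="jP" -> buffer=DiVfAjP?????

Answer: DiVfAjP?????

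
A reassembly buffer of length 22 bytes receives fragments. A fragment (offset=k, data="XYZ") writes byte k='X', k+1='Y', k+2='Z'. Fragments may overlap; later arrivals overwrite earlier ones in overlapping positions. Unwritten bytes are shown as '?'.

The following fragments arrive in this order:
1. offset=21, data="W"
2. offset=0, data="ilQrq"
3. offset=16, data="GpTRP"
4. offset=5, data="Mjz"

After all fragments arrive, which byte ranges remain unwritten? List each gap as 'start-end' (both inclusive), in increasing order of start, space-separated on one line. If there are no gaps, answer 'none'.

Fragment 1: offset=21 len=1
Fragment 2: offset=0 len=5
Fragment 3: offset=16 len=5
Fragment 4: offset=5 len=3
Gaps: 8-15

Answer: 8-15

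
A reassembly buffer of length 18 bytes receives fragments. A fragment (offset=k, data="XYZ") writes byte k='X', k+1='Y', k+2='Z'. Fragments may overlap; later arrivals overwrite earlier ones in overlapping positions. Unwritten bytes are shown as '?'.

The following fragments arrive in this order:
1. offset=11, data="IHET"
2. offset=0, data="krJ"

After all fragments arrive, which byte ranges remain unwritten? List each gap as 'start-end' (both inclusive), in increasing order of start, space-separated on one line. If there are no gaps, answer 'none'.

Fragment 1: offset=11 len=4
Fragment 2: offset=0 len=3
Gaps: 3-10 15-17

Answer: 3-10 15-17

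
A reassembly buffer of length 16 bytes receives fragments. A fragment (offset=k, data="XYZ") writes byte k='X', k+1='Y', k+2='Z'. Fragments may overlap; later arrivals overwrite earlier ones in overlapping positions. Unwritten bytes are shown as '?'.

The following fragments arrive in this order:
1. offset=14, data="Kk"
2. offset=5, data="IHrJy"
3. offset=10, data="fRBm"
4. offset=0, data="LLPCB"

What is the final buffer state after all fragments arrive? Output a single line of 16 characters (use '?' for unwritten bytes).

Fragment 1: offset=14 data="Kk" -> buffer=??????????????Kk
Fragment 2: offset=5 data="IHrJy" -> buffer=?????IHrJy????Kk
Fragment 3: offset=10 data="fRBm" -> buffer=?????IHrJyfRBmKk
Fragment 4: offset=0 data="LLPCB" -> buffer=LLPCBIHrJyfRBmKk

Answer: LLPCBIHrJyfRBmKk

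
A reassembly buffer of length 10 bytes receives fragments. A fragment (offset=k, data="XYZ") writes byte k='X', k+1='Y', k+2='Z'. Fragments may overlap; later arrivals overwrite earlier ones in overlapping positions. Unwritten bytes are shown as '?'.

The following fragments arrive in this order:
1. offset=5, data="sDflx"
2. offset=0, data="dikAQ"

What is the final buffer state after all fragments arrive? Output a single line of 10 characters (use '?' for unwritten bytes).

Answer: dikAQsDflx

Derivation:
Fragment 1: offset=5 data="sDflx" -> buffer=?????sDflx
Fragment 2: offset=0 data="dikAQ" -> buffer=dikAQsDflx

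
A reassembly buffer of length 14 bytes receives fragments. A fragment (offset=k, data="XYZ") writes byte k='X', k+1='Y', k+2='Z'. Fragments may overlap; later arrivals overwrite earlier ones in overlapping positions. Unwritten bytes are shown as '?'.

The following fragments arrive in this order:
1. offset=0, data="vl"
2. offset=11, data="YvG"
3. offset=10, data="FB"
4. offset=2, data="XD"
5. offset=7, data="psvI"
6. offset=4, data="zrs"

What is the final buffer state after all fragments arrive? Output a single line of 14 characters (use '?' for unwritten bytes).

Answer: vlXDzrspsvIBvG

Derivation:
Fragment 1: offset=0 data="vl" -> buffer=vl????????????
Fragment 2: offset=11 data="YvG" -> buffer=vl?????????YvG
Fragment 3: offset=10 data="FB" -> buffer=vl????????FBvG
Fragment 4: offset=2 data="XD" -> buffer=vlXD??????FBvG
Fragment 5: offset=7 data="psvI" -> buffer=vlXD???psvIBvG
Fragment 6: offset=4 data="zrs" -> buffer=vlXDzrspsvIBvG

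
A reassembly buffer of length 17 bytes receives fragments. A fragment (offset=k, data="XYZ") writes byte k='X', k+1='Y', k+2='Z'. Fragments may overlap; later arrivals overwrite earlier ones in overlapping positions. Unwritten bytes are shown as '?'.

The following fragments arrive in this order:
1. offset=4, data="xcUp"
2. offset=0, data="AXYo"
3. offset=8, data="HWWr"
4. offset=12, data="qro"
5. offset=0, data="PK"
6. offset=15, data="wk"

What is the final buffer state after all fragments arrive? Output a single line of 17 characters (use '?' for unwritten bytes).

Answer: PKYoxcUpHWWrqrowk

Derivation:
Fragment 1: offset=4 data="xcUp" -> buffer=????xcUp?????????
Fragment 2: offset=0 data="AXYo" -> buffer=AXYoxcUp?????????
Fragment 3: offset=8 data="HWWr" -> buffer=AXYoxcUpHWWr?????
Fragment 4: offset=12 data="qro" -> buffer=AXYoxcUpHWWrqro??
Fragment 5: offset=0 data="PK" -> buffer=PKYoxcUpHWWrqro??
Fragment 6: offset=15 data="wk" -> buffer=PKYoxcUpHWWrqrowk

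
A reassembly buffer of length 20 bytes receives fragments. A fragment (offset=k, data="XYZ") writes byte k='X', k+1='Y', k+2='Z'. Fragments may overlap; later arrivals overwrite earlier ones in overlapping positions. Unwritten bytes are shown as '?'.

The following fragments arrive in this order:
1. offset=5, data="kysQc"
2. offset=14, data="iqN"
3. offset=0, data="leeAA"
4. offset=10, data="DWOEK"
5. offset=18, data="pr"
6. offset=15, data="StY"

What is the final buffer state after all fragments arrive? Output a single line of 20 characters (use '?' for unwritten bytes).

Fragment 1: offset=5 data="kysQc" -> buffer=?????kysQc??????????
Fragment 2: offset=14 data="iqN" -> buffer=?????kysQc????iqN???
Fragment 3: offset=0 data="leeAA" -> buffer=leeAAkysQc????iqN???
Fragment 4: offset=10 data="DWOEK" -> buffer=leeAAkysQcDWOEKqN???
Fragment 5: offset=18 data="pr" -> buffer=leeAAkysQcDWOEKqN?pr
Fragment 6: offset=15 data="StY" -> buffer=leeAAkysQcDWOEKStYpr

Answer: leeAAkysQcDWOEKStYpr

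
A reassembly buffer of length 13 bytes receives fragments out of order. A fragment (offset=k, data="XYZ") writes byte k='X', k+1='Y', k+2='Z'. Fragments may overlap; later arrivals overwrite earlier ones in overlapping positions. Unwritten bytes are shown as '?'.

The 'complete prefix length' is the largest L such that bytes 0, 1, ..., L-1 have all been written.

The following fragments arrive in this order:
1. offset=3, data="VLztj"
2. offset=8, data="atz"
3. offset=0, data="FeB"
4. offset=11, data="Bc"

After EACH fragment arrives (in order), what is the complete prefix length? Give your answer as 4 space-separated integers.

Answer: 0 0 11 13

Derivation:
Fragment 1: offset=3 data="VLztj" -> buffer=???VLztj????? -> prefix_len=0
Fragment 2: offset=8 data="atz" -> buffer=???VLztjatz?? -> prefix_len=0
Fragment 3: offset=0 data="FeB" -> buffer=FeBVLztjatz?? -> prefix_len=11
Fragment 4: offset=11 data="Bc" -> buffer=FeBVLztjatzBc -> prefix_len=13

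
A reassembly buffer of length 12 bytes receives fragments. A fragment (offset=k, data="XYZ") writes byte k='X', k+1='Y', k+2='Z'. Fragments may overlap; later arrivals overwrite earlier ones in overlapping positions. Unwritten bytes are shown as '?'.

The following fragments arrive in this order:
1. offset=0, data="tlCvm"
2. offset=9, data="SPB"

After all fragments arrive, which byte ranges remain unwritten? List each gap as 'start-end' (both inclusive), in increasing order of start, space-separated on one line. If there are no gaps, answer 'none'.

Fragment 1: offset=0 len=5
Fragment 2: offset=9 len=3
Gaps: 5-8

Answer: 5-8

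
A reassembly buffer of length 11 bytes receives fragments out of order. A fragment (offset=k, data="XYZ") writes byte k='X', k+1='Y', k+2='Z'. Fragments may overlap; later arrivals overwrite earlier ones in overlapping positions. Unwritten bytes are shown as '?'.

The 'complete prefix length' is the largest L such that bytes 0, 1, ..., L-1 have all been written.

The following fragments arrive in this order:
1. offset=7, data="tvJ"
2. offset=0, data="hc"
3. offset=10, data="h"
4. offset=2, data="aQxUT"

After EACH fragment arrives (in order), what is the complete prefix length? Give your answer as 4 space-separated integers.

Fragment 1: offset=7 data="tvJ" -> buffer=???????tvJ? -> prefix_len=0
Fragment 2: offset=0 data="hc" -> buffer=hc?????tvJ? -> prefix_len=2
Fragment 3: offset=10 data="h" -> buffer=hc?????tvJh -> prefix_len=2
Fragment 4: offset=2 data="aQxUT" -> buffer=hcaQxUTtvJh -> prefix_len=11

Answer: 0 2 2 11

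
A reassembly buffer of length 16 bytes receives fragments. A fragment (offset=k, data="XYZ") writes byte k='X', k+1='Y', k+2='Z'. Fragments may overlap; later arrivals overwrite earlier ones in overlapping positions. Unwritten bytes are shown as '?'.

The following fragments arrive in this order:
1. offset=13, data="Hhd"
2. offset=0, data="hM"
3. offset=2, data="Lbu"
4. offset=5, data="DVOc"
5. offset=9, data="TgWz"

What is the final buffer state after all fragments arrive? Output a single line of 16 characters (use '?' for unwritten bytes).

Fragment 1: offset=13 data="Hhd" -> buffer=?????????????Hhd
Fragment 2: offset=0 data="hM" -> buffer=hM???????????Hhd
Fragment 3: offset=2 data="Lbu" -> buffer=hMLbu????????Hhd
Fragment 4: offset=5 data="DVOc" -> buffer=hMLbuDVOc????Hhd
Fragment 5: offset=9 data="TgWz" -> buffer=hMLbuDVOcTgWzHhd

Answer: hMLbuDVOcTgWzHhd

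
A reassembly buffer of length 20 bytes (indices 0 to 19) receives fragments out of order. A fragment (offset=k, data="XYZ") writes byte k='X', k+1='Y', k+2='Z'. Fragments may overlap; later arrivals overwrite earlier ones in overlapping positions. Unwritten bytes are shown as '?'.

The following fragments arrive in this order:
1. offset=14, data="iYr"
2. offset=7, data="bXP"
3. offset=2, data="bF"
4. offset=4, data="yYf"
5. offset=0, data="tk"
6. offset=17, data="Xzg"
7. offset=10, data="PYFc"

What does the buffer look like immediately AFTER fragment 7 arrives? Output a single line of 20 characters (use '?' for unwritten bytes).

Fragment 1: offset=14 data="iYr" -> buffer=??????????????iYr???
Fragment 2: offset=7 data="bXP" -> buffer=???????bXP????iYr???
Fragment 3: offset=2 data="bF" -> buffer=??bF???bXP????iYr???
Fragment 4: offset=4 data="yYf" -> buffer=??bFyYfbXP????iYr???
Fragment 5: offset=0 data="tk" -> buffer=tkbFyYfbXP????iYr???
Fragment 6: offset=17 data="Xzg" -> buffer=tkbFyYfbXP????iYrXzg
Fragment 7: offset=10 data="PYFc" -> buffer=tkbFyYfbXPPYFciYrXzg

Answer: tkbFyYfbXPPYFciYrXzg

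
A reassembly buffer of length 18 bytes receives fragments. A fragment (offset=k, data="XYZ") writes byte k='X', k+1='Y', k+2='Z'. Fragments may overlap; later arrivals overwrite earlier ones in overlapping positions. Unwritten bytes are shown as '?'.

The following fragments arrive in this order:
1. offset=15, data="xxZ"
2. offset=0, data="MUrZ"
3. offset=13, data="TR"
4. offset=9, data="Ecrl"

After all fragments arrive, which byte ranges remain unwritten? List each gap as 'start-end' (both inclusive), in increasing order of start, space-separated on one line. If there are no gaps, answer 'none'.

Fragment 1: offset=15 len=3
Fragment 2: offset=0 len=4
Fragment 3: offset=13 len=2
Fragment 4: offset=9 len=4
Gaps: 4-8

Answer: 4-8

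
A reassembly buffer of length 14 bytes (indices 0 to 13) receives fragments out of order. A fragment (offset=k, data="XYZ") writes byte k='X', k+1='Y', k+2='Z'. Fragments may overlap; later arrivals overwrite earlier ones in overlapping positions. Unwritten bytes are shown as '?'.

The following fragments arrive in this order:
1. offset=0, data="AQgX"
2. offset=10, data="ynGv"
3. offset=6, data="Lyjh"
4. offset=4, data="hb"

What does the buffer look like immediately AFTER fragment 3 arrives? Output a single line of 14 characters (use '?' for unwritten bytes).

Answer: AQgX??LyjhynGv

Derivation:
Fragment 1: offset=0 data="AQgX" -> buffer=AQgX??????????
Fragment 2: offset=10 data="ynGv" -> buffer=AQgX??????ynGv
Fragment 3: offset=6 data="Lyjh" -> buffer=AQgX??LyjhynGv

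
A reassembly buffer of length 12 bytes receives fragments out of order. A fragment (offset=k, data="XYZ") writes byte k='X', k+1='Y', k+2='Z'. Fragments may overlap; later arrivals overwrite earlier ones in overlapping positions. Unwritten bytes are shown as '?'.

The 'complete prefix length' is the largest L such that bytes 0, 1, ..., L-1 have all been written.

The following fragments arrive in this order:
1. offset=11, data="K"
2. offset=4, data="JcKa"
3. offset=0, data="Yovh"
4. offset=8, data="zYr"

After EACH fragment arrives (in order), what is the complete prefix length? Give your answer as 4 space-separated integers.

Fragment 1: offset=11 data="K" -> buffer=???????????K -> prefix_len=0
Fragment 2: offset=4 data="JcKa" -> buffer=????JcKa???K -> prefix_len=0
Fragment 3: offset=0 data="Yovh" -> buffer=YovhJcKa???K -> prefix_len=8
Fragment 4: offset=8 data="zYr" -> buffer=YovhJcKazYrK -> prefix_len=12

Answer: 0 0 8 12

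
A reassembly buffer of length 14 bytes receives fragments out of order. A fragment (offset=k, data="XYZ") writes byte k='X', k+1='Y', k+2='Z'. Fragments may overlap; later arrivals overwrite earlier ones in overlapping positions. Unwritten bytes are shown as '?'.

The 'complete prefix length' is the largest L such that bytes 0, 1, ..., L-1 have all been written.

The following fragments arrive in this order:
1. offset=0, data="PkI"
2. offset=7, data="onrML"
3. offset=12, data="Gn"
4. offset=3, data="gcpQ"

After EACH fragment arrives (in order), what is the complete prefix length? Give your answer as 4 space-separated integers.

Answer: 3 3 3 14

Derivation:
Fragment 1: offset=0 data="PkI" -> buffer=PkI??????????? -> prefix_len=3
Fragment 2: offset=7 data="onrML" -> buffer=PkI????onrML?? -> prefix_len=3
Fragment 3: offset=12 data="Gn" -> buffer=PkI????onrMLGn -> prefix_len=3
Fragment 4: offset=3 data="gcpQ" -> buffer=PkIgcpQonrMLGn -> prefix_len=14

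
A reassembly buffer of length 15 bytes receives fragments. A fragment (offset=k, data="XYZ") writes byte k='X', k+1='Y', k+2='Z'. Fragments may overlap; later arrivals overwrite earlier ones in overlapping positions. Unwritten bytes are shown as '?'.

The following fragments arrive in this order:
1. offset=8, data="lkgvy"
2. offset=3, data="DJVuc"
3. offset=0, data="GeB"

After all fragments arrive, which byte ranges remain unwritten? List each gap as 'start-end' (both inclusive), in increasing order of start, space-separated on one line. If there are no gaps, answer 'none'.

Answer: 13-14

Derivation:
Fragment 1: offset=8 len=5
Fragment 2: offset=3 len=5
Fragment 3: offset=0 len=3
Gaps: 13-14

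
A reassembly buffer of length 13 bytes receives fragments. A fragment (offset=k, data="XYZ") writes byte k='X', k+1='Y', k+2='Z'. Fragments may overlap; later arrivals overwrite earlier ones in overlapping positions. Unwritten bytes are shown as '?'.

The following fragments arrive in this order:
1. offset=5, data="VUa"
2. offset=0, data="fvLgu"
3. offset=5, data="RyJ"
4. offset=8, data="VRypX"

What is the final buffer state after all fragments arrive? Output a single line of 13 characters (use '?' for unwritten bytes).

Fragment 1: offset=5 data="VUa" -> buffer=?????VUa?????
Fragment 2: offset=0 data="fvLgu" -> buffer=fvLguVUa?????
Fragment 3: offset=5 data="RyJ" -> buffer=fvLguRyJ?????
Fragment 4: offset=8 data="VRypX" -> buffer=fvLguRyJVRypX

Answer: fvLguRyJVRypX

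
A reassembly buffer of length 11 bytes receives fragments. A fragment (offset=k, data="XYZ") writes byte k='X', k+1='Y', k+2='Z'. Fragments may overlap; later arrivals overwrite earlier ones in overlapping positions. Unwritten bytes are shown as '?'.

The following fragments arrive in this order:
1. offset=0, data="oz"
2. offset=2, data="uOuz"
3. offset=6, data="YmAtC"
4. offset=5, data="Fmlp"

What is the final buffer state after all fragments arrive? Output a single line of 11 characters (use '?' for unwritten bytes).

Answer: ozuOuFmlptC

Derivation:
Fragment 1: offset=0 data="oz" -> buffer=oz?????????
Fragment 2: offset=2 data="uOuz" -> buffer=ozuOuz?????
Fragment 3: offset=6 data="YmAtC" -> buffer=ozuOuzYmAtC
Fragment 4: offset=5 data="Fmlp" -> buffer=ozuOuFmlptC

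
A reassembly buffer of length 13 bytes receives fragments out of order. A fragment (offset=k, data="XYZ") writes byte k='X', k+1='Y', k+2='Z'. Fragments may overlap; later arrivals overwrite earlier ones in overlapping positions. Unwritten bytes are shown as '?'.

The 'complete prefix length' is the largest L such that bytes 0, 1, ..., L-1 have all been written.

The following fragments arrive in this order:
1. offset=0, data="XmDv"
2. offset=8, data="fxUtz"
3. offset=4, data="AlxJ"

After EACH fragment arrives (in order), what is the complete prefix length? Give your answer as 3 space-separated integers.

Answer: 4 4 13

Derivation:
Fragment 1: offset=0 data="XmDv" -> buffer=XmDv????????? -> prefix_len=4
Fragment 2: offset=8 data="fxUtz" -> buffer=XmDv????fxUtz -> prefix_len=4
Fragment 3: offset=4 data="AlxJ" -> buffer=XmDvAlxJfxUtz -> prefix_len=13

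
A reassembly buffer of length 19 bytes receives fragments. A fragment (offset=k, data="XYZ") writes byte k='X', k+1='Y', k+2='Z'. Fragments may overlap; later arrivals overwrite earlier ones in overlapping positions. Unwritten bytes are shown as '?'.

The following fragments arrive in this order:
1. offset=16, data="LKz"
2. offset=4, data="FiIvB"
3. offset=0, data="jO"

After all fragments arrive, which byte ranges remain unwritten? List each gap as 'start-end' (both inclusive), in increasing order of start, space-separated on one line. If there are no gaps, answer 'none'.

Answer: 2-3 9-15

Derivation:
Fragment 1: offset=16 len=3
Fragment 2: offset=4 len=5
Fragment 3: offset=0 len=2
Gaps: 2-3 9-15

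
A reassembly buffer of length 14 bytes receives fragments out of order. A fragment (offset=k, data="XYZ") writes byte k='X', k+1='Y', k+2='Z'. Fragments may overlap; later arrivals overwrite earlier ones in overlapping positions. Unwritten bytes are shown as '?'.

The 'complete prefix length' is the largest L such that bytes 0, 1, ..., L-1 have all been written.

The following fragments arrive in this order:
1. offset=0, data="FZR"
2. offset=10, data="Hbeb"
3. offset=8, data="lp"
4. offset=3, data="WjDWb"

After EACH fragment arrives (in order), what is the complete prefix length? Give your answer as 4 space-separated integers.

Answer: 3 3 3 14

Derivation:
Fragment 1: offset=0 data="FZR" -> buffer=FZR??????????? -> prefix_len=3
Fragment 2: offset=10 data="Hbeb" -> buffer=FZR???????Hbeb -> prefix_len=3
Fragment 3: offset=8 data="lp" -> buffer=FZR?????lpHbeb -> prefix_len=3
Fragment 4: offset=3 data="WjDWb" -> buffer=FZRWjDWblpHbeb -> prefix_len=14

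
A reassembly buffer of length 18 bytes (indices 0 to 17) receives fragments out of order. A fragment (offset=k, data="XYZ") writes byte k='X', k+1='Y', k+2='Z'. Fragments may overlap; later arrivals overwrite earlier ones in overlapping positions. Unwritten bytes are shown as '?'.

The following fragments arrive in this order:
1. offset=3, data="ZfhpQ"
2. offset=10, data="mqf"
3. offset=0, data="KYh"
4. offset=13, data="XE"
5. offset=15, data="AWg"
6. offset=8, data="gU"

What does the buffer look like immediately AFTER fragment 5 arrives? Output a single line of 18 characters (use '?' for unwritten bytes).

Fragment 1: offset=3 data="ZfhpQ" -> buffer=???ZfhpQ??????????
Fragment 2: offset=10 data="mqf" -> buffer=???ZfhpQ??mqf?????
Fragment 3: offset=0 data="KYh" -> buffer=KYhZfhpQ??mqf?????
Fragment 4: offset=13 data="XE" -> buffer=KYhZfhpQ??mqfXE???
Fragment 5: offset=15 data="AWg" -> buffer=KYhZfhpQ??mqfXEAWg

Answer: KYhZfhpQ??mqfXEAWg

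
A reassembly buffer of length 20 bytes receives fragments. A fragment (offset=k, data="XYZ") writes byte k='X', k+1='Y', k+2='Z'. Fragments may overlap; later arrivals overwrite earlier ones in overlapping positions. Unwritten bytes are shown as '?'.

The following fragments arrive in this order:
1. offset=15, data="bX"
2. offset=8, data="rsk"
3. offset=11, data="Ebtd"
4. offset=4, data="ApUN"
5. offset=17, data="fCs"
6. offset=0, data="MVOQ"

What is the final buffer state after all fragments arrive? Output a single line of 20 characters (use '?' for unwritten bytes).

Answer: MVOQApUNrskEbtdbXfCs

Derivation:
Fragment 1: offset=15 data="bX" -> buffer=???????????????bX???
Fragment 2: offset=8 data="rsk" -> buffer=????????rsk????bX???
Fragment 3: offset=11 data="Ebtd" -> buffer=????????rskEbtdbX???
Fragment 4: offset=4 data="ApUN" -> buffer=????ApUNrskEbtdbX???
Fragment 5: offset=17 data="fCs" -> buffer=????ApUNrskEbtdbXfCs
Fragment 6: offset=0 data="MVOQ" -> buffer=MVOQApUNrskEbtdbXfCs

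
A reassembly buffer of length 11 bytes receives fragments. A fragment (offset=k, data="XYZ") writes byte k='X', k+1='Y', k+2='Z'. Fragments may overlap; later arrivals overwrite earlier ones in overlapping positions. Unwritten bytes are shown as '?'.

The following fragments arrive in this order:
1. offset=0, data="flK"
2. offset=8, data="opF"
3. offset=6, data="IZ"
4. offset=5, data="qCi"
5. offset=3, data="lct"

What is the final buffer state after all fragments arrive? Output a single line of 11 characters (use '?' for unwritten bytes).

Answer: flKlctCiopF

Derivation:
Fragment 1: offset=0 data="flK" -> buffer=flK????????
Fragment 2: offset=8 data="opF" -> buffer=flK?????opF
Fragment 3: offset=6 data="IZ" -> buffer=flK???IZopF
Fragment 4: offset=5 data="qCi" -> buffer=flK??qCiopF
Fragment 5: offset=3 data="lct" -> buffer=flKlctCiopF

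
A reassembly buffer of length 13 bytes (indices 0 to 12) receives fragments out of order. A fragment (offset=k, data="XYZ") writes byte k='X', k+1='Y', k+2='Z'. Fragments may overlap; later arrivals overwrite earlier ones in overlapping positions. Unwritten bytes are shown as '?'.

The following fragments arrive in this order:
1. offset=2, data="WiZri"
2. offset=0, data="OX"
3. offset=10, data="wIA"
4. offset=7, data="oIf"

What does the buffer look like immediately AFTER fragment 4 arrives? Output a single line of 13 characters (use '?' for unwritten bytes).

Answer: OXWiZrioIfwIA

Derivation:
Fragment 1: offset=2 data="WiZri" -> buffer=??WiZri??????
Fragment 2: offset=0 data="OX" -> buffer=OXWiZri??????
Fragment 3: offset=10 data="wIA" -> buffer=OXWiZri???wIA
Fragment 4: offset=7 data="oIf" -> buffer=OXWiZrioIfwIA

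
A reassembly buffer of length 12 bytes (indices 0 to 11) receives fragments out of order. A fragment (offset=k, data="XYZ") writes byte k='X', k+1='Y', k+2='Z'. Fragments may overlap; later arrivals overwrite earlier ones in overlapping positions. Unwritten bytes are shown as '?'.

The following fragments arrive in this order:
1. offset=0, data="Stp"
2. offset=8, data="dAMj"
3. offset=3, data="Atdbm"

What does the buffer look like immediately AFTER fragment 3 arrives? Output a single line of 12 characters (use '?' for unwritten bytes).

Fragment 1: offset=0 data="Stp" -> buffer=Stp?????????
Fragment 2: offset=8 data="dAMj" -> buffer=Stp?????dAMj
Fragment 3: offset=3 data="Atdbm" -> buffer=StpAtdbmdAMj

Answer: StpAtdbmdAMj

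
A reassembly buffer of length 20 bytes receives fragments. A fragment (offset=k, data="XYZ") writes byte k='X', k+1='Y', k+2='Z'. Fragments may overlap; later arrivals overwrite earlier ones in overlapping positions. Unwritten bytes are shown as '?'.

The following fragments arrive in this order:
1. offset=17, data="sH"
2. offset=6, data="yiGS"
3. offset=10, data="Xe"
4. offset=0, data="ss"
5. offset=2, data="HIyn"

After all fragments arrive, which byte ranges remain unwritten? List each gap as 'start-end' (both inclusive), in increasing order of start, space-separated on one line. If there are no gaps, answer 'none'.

Answer: 12-16 19-19

Derivation:
Fragment 1: offset=17 len=2
Fragment 2: offset=6 len=4
Fragment 3: offset=10 len=2
Fragment 4: offset=0 len=2
Fragment 5: offset=2 len=4
Gaps: 12-16 19-19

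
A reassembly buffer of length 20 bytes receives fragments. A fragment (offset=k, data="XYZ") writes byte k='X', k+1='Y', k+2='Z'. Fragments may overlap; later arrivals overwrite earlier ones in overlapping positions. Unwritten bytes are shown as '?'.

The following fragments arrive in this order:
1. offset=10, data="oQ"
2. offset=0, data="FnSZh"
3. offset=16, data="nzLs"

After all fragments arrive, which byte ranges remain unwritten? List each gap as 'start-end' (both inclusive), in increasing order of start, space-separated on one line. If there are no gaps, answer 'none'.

Answer: 5-9 12-15

Derivation:
Fragment 1: offset=10 len=2
Fragment 2: offset=0 len=5
Fragment 3: offset=16 len=4
Gaps: 5-9 12-15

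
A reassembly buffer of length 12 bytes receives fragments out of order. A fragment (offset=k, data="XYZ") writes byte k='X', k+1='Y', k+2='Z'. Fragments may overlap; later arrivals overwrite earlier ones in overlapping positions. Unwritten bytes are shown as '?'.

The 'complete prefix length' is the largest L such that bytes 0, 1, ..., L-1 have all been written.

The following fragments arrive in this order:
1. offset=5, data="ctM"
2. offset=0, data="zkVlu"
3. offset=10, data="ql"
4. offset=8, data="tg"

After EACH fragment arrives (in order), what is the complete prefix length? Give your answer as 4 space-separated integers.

Answer: 0 8 8 12

Derivation:
Fragment 1: offset=5 data="ctM" -> buffer=?????ctM???? -> prefix_len=0
Fragment 2: offset=0 data="zkVlu" -> buffer=zkVluctM???? -> prefix_len=8
Fragment 3: offset=10 data="ql" -> buffer=zkVluctM??ql -> prefix_len=8
Fragment 4: offset=8 data="tg" -> buffer=zkVluctMtgql -> prefix_len=12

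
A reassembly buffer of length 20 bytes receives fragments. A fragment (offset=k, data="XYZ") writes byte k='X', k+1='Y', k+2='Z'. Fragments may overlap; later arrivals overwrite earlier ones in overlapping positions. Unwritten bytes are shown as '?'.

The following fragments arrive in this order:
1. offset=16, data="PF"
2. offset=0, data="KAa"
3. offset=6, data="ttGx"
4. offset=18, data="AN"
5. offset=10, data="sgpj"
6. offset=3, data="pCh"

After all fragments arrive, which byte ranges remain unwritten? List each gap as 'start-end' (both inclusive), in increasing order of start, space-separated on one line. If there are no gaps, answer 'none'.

Fragment 1: offset=16 len=2
Fragment 2: offset=0 len=3
Fragment 3: offset=6 len=4
Fragment 4: offset=18 len=2
Fragment 5: offset=10 len=4
Fragment 6: offset=3 len=3
Gaps: 14-15

Answer: 14-15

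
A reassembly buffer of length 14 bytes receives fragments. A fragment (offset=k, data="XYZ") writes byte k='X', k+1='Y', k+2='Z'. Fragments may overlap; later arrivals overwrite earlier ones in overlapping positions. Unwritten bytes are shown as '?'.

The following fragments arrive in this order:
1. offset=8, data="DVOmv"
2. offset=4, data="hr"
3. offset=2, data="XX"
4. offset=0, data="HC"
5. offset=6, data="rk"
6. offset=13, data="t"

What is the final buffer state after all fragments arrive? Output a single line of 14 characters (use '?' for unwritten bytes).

Fragment 1: offset=8 data="DVOmv" -> buffer=????????DVOmv?
Fragment 2: offset=4 data="hr" -> buffer=????hr??DVOmv?
Fragment 3: offset=2 data="XX" -> buffer=??XXhr??DVOmv?
Fragment 4: offset=0 data="HC" -> buffer=HCXXhr??DVOmv?
Fragment 5: offset=6 data="rk" -> buffer=HCXXhrrkDVOmv?
Fragment 6: offset=13 data="t" -> buffer=HCXXhrrkDVOmvt

Answer: HCXXhrrkDVOmvt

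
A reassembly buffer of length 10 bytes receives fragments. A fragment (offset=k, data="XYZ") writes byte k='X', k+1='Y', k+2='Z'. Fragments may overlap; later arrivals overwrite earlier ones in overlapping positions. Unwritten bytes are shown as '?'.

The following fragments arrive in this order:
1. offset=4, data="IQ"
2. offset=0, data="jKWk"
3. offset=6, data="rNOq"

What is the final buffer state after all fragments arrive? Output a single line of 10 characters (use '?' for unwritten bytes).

Answer: jKWkIQrNOq

Derivation:
Fragment 1: offset=4 data="IQ" -> buffer=????IQ????
Fragment 2: offset=0 data="jKWk" -> buffer=jKWkIQ????
Fragment 3: offset=6 data="rNOq" -> buffer=jKWkIQrNOq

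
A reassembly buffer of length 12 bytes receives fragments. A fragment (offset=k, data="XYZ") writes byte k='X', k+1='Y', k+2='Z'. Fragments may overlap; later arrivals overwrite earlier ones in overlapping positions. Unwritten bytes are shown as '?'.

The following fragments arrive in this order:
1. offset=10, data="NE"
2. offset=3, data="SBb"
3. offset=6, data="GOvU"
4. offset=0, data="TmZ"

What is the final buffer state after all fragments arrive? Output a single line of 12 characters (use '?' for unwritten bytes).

Fragment 1: offset=10 data="NE" -> buffer=??????????NE
Fragment 2: offset=3 data="SBb" -> buffer=???SBb????NE
Fragment 3: offset=6 data="GOvU" -> buffer=???SBbGOvUNE
Fragment 4: offset=0 data="TmZ" -> buffer=TmZSBbGOvUNE

Answer: TmZSBbGOvUNE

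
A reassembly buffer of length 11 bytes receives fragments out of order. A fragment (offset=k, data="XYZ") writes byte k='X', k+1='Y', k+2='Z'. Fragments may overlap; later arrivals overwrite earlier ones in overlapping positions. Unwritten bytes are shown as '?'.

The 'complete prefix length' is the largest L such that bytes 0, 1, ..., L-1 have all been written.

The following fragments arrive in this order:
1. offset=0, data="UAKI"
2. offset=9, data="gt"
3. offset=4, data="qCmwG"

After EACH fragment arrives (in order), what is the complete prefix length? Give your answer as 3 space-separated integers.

Fragment 1: offset=0 data="UAKI" -> buffer=UAKI??????? -> prefix_len=4
Fragment 2: offset=9 data="gt" -> buffer=UAKI?????gt -> prefix_len=4
Fragment 3: offset=4 data="qCmwG" -> buffer=UAKIqCmwGgt -> prefix_len=11

Answer: 4 4 11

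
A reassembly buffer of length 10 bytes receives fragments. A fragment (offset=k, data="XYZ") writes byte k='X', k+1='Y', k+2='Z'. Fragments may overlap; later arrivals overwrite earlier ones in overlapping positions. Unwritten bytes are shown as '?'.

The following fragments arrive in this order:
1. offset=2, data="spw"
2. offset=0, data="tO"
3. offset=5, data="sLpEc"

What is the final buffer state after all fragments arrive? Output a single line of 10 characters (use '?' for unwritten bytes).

Fragment 1: offset=2 data="spw" -> buffer=??spw?????
Fragment 2: offset=0 data="tO" -> buffer=tOspw?????
Fragment 3: offset=5 data="sLpEc" -> buffer=tOspwsLpEc

Answer: tOspwsLpEc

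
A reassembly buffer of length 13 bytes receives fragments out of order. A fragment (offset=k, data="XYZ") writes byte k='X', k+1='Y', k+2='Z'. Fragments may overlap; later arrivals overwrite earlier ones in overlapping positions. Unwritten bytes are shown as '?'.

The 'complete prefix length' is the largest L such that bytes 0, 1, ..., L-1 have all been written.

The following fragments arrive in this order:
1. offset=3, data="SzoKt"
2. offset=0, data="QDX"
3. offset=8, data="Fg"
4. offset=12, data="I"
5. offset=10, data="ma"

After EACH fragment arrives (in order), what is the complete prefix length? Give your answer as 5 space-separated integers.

Fragment 1: offset=3 data="SzoKt" -> buffer=???SzoKt????? -> prefix_len=0
Fragment 2: offset=0 data="QDX" -> buffer=QDXSzoKt????? -> prefix_len=8
Fragment 3: offset=8 data="Fg" -> buffer=QDXSzoKtFg??? -> prefix_len=10
Fragment 4: offset=12 data="I" -> buffer=QDXSzoKtFg??I -> prefix_len=10
Fragment 5: offset=10 data="ma" -> buffer=QDXSzoKtFgmaI -> prefix_len=13

Answer: 0 8 10 10 13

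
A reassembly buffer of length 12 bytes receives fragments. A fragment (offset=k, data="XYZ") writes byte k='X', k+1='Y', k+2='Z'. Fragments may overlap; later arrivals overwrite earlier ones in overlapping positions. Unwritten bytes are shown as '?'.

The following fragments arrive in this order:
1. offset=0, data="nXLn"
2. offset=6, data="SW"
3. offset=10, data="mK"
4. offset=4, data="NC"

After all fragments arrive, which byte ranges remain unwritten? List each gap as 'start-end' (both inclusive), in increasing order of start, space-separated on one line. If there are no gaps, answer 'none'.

Fragment 1: offset=0 len=4
Fragment 2: offset=6 len=2
Fragment 3: offset=10 len=2
Fragment 4: offset=4 len=2
Gaps: 8-9

Answer: 8-9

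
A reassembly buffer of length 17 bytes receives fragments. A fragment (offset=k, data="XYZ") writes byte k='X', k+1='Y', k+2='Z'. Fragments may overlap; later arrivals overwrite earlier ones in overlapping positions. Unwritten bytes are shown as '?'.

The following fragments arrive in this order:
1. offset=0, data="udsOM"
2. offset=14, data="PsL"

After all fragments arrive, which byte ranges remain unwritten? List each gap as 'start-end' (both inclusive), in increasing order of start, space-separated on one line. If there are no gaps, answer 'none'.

Fragment 1: offset=0 len=5
Fragment 2: offset=14 len=3
Gaps: 5-13

Answer: 5-13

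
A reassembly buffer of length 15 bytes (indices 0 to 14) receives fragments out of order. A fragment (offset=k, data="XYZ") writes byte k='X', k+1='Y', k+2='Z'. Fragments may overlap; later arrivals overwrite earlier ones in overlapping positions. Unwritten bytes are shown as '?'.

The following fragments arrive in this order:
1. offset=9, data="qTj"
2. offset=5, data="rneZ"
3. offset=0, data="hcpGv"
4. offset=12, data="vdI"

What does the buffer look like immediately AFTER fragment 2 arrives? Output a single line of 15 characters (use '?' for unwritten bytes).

Answer: ?????rneZqTj???

Derivation:
Fragment 1: offset=9 data="qTj" -> buffer=?????????qTj???
Fragment 2: offset=5 data="rneZ" -> buffer=?????rneZqTj???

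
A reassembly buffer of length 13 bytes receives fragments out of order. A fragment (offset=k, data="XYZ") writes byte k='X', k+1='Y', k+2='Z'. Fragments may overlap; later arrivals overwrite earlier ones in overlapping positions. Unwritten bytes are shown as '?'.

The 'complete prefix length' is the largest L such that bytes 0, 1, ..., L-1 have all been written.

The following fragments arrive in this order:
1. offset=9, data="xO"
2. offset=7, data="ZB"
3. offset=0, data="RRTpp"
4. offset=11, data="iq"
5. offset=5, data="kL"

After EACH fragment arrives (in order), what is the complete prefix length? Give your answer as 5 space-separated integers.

Fragment 1: offset=9 data="xO" -> buffer=?????????xO?? -> prefix_len=0
Fragment 2: offset=7 data="ZB" -> buffer=???????ZBxO?? -> prefix_len=0
Fragment 3: offset=0 data="RRTpp" -> buffer=RRTpp??ZBxO?? -> prefix_len=5
Fragment 4: offset=11 data="iq" -> buffer=RRTpp??ZBxOiq -> prefix_len=5
Fragment 5: offset=5 data="kL" -> buffer=RRTppkLZBxOiq -> prefix_len=13

Answer: 0 0 5 5 13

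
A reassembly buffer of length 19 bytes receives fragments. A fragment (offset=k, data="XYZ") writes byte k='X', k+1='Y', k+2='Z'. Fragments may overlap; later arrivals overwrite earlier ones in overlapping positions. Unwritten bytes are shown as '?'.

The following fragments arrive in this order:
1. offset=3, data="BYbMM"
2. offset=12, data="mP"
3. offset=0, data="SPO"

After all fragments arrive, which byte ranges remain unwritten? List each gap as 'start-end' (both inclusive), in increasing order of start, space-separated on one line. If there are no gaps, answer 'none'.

Fragment 1: offset=3 len=5
Fragment 2: offset=12 len=2
Fragment 3: offset=0 len=3
Gaps: 8-11 14-18

Answer: 8-11 14-18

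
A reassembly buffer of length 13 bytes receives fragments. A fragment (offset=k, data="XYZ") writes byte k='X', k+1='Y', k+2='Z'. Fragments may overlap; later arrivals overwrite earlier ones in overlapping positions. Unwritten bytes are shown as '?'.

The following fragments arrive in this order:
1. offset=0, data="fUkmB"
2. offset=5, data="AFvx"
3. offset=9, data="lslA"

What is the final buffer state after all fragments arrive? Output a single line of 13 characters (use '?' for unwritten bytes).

Fragment 1: offset=0 data="fUkmB" -> buffer=fUkmB????????
Fragment 2: offset=5 data="AFvx" -> buffer=fUkmBAFvx????
Fragment 3: offset=9 data="lslA" -> buffer=fUkmBAFvxlslA

Answer: fUkmBAFvxlslA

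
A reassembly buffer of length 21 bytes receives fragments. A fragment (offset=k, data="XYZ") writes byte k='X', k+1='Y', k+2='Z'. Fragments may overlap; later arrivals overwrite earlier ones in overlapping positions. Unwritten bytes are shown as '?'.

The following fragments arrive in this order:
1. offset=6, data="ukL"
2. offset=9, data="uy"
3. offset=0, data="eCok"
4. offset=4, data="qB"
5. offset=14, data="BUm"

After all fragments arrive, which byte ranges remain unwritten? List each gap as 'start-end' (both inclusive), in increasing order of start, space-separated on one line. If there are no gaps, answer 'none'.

Answer: 11-13 17-20

Derivation:
Fragment 1: offset=6 len=3
Fragment 2: offset=9 len=2
Fragment 3: offset=0 len=4
Fragment 4: offset=4 len=2
Fragment 5: offset=14 len=3
Gaps: 11-13 17-20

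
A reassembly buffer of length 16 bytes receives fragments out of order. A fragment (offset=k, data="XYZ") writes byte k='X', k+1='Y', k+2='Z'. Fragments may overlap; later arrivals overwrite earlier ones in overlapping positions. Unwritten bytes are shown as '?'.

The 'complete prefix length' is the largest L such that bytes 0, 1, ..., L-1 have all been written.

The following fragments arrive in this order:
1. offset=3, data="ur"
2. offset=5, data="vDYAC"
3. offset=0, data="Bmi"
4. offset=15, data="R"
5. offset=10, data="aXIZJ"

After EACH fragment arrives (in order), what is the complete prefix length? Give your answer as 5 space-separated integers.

Answer: 0 0 10 10 16

Derivation:
Fragment 1: offset=3 data="ur" -> buffer=???ur??????????? -> prefix_len=0
Fragment 2: offset=5 data="vDYAC" -> buffer=???urvDYAC?????? -> prefix_len=0
Fragment 3: offset=0 data="Bmi" -> buffer=BmiurvDYAC?????? -> prefix_len=10
Fragment 4: offset=15 data="R" -> buffer=BmiurvDYAC?????R -> prefix_len=10
Fragment 5: offset=10 data="aXIZJ" -> buffer=BmiurvDYACaXIZJR -> prefix_len=16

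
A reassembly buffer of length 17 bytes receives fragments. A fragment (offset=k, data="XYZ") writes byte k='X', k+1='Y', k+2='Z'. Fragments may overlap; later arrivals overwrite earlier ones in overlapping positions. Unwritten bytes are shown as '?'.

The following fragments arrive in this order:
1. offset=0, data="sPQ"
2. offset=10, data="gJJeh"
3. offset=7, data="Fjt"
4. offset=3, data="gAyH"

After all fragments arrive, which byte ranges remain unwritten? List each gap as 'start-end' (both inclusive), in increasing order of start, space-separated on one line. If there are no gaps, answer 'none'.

Answer: 15-16

Derivation:
Fragment 1: offset=0 len=3
Fragment 2: offset=10 len=5
Fragment 3: offset=7 len=3
Fragment 4: offset=3 len=4
Gaps: 15-16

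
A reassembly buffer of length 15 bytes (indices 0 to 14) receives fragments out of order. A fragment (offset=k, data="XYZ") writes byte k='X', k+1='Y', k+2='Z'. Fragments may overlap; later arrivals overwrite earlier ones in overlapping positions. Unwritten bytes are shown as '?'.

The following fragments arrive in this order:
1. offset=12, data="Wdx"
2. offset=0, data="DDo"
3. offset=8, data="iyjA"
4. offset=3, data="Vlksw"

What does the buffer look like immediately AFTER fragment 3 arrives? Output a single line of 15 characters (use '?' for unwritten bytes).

Fragment 1: offset=12 data="Wdx" -> buffer=????????????Wdx
Fragment 2: offset=0 data="DDo" -> buffer=DDo?????????Wdx
Fragment 3: offset=8 data="iyjA" -> buffer=DDo?????iyjAWdx

Answer: DDo?????iyjAWdx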